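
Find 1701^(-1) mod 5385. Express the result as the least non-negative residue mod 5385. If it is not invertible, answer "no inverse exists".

Compute gcd(1701, 5385):
5385 = 3×1701 + 282
1701 = 6×282 + 9
282 = 31×9 + 3
9 = 3×3 + 0
The gcd is 3, not 1, hence no inverse exists.

no inverse exists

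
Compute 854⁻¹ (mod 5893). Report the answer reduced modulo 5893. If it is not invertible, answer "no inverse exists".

Apply the Euclidean algorithm to 5893 and 854:
5893 = 6*854 + 769
854 = 1*769 + 85
769 = 9*85 + 4
85 = 21*4 + 1
4 = 4*1 + 0
Since gcd(854, 5893) = 1, back-substitute to write 1 as a combination:
1 = 85 − 21·4
1 = −21·769 + 190·85
1 = 190·854 − 211·769
1 = −211·5893 + 1456·854
So 854·1456 ≡ 1 (mod 5893).

1456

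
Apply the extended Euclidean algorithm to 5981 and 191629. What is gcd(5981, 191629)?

Repeated division:
191629 = 32·5981 + 237
5981 = 25·237 + 56
237 = 4·56 + 13
56 = 4·13 + 4
13 = 3·4 + 1
4 = 4·1 + 0
gcd(5981, 191629) = 1.
Working backward:
1 = 13 − 3·4
1 = −3·56 + 13·13
1 = 13·237 − 55·56
1 = −55·5981 + 1388·237
1 = 1388·191629 − 44471·5981
So 1 = (1388)·191629 + (-44471)·5981.

1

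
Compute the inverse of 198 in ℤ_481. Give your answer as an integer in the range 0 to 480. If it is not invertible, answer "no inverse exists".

464

Extended Euclidean algorithm:
481 = 2·198 + 85
198 = 2·85 + 28
85 = 3·28 + 1
28 = 28·1 + 0
gcd = 1, so the inverse exists. Back-substitute:
1 = 85 − 3·28
1 = −3·198 + 7·85
1 = 7·481 − 17·198
Hence 198⁻¹ ≡ -17 ≡ 464 (mod 481).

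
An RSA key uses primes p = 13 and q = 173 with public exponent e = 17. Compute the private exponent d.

φ(n) = (p−1)(q−1) = 12·172 = 2064.
Need d with 17·d ≡ 1 (mod 2064). Apply the extended Euclidean algorithm:
2064 = 121×17 + 7
17 = 2×7 + 3
7 = 2×3 + 1
3 = 3×1 + 0
Back-substitute:
1 = 7 − 2·3
1 = −2·17 + 5·7
1 = 5·2064 − 607·17
So 17·(-607) ≡ 1 (mod 2064), hence d ≡ -607 ≡ 1457 (mod 2064).

1457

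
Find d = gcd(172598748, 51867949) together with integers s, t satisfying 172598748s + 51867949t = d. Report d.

7

Euclidean algorithm:
172598748 = 3×51867949 + 16994901
51867949 = 3×16994901 + 883246
16994901 = 19×883246 + 213227
883246 = 4×213227 + 30338
213227 = 7×30338 + 861
30338 = 35×861 + 203
861 = 4×203 + 49
203 = 4×49 + 7
49 = 7×7 + 0
gcd(172598748, 51867949) = 7.
Back-substituting:
7 = 203 − 4·49
7 = −4·861 + 17·203
7 = 17·30338 − 599·861
7 = −599·213227 + 4210·30338
7 = 4210·883246 − 17439·213227
7 = −17439·16994901 + 335551·883246
7 = 335551·51867949 − 1024092·16994901
7 = −1024092·172598748 + 3407827·51867949
So 7 = (-1024092)·172598748 + (3407827)·51867949.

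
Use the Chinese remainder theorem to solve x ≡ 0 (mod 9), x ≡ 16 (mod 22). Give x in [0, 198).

126

Write x = 0 + 9·k. Then 9·k ≡ 16 − 0 ≡ 16 (mod 22).
Need 9⁻¹ mod 22. Extended Euclid on (22, 9):
22 = 2*9 + 4
9 = 2*4 + 1
4 = 4*1 + 0
Back-substitute:
1 = 9 − 2·4
1 = −2·22 + 5·9
9⁻¹ ≡ 5 (mod 22), so k ≡ 5·16 ≡ 14 (mod 22).
x = 0 + 9·14 = 126.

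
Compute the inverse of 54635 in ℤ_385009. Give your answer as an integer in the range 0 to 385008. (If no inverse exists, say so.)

185447

Apply the Euclidean algorithm to 385009 and 54635:
385009 = 7×54635 + 2564
54635 = 21×2564 + 791
2564 = 3×791 + 191
791 = 4×191 + 27
191 = 7×27 + 2
27 = 13×2 + 1
2 = 2×1 + 0
gcd = 1, so the inverse exists. Back-substitute:
1 = 27 − 13·2
1 = −13·191 + 92·27
1 = 92·791 − 381·191
1 = −381·2564 + 1235·791
1 = 1235·54635 − 26316·2564
1 = −26316·385009 + 185447·54635
So 54635·185447 ≡ 1 (mod 385009).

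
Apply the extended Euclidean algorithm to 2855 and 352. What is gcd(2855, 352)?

Euclidean algorithm:
2855 = 8*352 + 39
352 = 9*39 + 1
39 = 39*1 + 0
gcd(2855, 352) = 1.
Back-substituting:
1 = 352 − 9·39
1 = −9·2855 + 73·352
So 1 = (-9)·2855 + (73)·352.

1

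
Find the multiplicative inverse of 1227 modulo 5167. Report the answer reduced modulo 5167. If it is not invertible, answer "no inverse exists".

gcd(5167, 1227) by repeated division:
5167 = 4·1227 + 259
1227 = 4·259 + 191
259 = 1·191 + 68
191 = 2·68 + 55
68 = 1·55 + 13
55 = 4·13 + 3
13 = 4·3 + 1
3 = 3·1 + 0
The gcd is 1. Working backward:
1 = 13 − 4·3
1 = −4·55 + 17·13
1 = 17·68 − 21·55
1 = −21·191 + 59·68
1 = 59·259 − 80·191
1 = −80·1227 + 379·259
1 = 379·5167 − 1596·1227
So 1227·(-1596) ≡ 1 (mod 5167), and -1596 ≡ 3571 (mod 5167).

3571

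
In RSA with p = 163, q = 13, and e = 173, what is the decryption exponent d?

1517

φ(n) = (p−1)(q−1) = 162·12 = 1944.
Need d with 173·d ≡ 1 (mod 1944). Apply the extended Euclidean algorithm:
1944 = 11×173 + 41
173 = 4×41 + 9
41 = 4×9 + 5
9 = 1×5 + 4
5 = 1×4 + 1
4 = 4×1 + 0
Back-substitute:
1 = 5 − 4
1 = −9 + 2·5
1 = 2·41 − 9·9
1 = −9·173 + 38·41
1 = 38·1944 − 427·173
So 173·(-427) ≡ 1 (mod 1944), hence d ≡ -427 ≡ 1517 (mod 1944).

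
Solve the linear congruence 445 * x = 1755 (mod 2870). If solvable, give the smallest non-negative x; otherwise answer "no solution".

First find gcd(445, 2870):
2870 = 6*445 + 200
445 = 2*200 + 45
200 = 4*45 + 20
45 = 2*20 + 5
20 = 4*5 + 0
gcd = 5 and 5 | 1755, so solutions exist. Divide through by 5: 89x ≡ 351 (mod 574).
Now find 89⁻¹ mod 574:
574 = 6*89 + 40
89 = 2*40 + 9
40 = 4*9 + 4
9 = 2*4 + 1
4 = 4*1 + 0
Back-substitute:
1 = 9 − 2·4
1 = −2·40 + 9·9
1 = 9·89 − 20·40
1 = −20·574 + 129·89
So 89⁻¹ ≡ 129 (mod 574).
Then x ≡ 129·351 ≡ 507 (mod 574); the smallest non-negative solution is x = 507.

507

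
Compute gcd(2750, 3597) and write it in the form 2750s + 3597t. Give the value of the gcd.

11

Euclidean algorithm:
3597 = 1*2750 + 847
2750 = 3*847 + 209
847 = 4*209 + 11
209 = 19*11 + 0
gcd(2750, 3597) = 11.
Express as a combination:
11 = 847 − 4·209
11 = −4·2750 + 13·847
11 = 13·3597 − 17·2750
So 11 = (13)·3597 + (-17)·2750.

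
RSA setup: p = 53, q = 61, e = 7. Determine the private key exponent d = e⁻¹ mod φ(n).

φ(n) = (p−1)(q−1) = 52·60 = 3120.
Need d with 7·d ≡ 1 (mod 3120). Apply the extended Euclidean algorithm:
3120 = 445×7 + 5
7 = 1×5 + 2
5 = 2×2 + 1
2 = 2×1 + 0
Back-substitute:
1 = 5 − 2·2
1 = −2·7 + 3·5
1 = 3·3120 − 1337·7
So 7·(-1337) ≡ 1 (mod 3120), hence d ≡ -1337 ≡ 1783 (mod 3120).

1783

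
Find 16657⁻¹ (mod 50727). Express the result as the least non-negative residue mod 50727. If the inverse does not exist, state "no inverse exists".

8119

Apply the Euclidean algorithm to 50727 and 16657:
50727 = 3*16657 + 756
16657 = 22*756 + 25
756 = 30*25 + 6
25 = 4*6 + 1
6 = 6*1 + 0
Since gcd(16657, 50727) = 1, back-substitute to write 1 as a combination:
1 = 25 − 4·6
1 = −4·756 + 121·25
1 = 121·16657 − 2666·756
1 = −2666·50727 + 8119·16657
So 16657·8119 ≡ 1 (mod 50727).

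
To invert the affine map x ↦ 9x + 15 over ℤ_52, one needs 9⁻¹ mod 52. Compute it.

29

Apply the Euclidean algorithm to 52 and 9:
52 = 5·9 + 7
9 = 1·7 + 2
7 = 3·2 + 1
2 = 2·1 + 0
The gcd is 1. Working backward:
1 = 7 − 3·2
1 = −3·9 + 4·7
1 = 4·52 − 23·9
Hence 9⁻¹ ≡ -23 ≡ 29 (mod 52).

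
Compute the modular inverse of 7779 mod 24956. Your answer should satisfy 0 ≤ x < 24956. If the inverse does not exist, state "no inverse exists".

18559

Run Euclid on (24956, 7779):
24956 = 3·7779 + 1619
7779 = 4·1619 + 1303
1619 = 1·1303 + 316
1303 = 4·316 + 39
316 = 8·39 + 4
39 = 9·4 + 3
4 = 1·3 + 1
3 = 3·1 + 0
The gcd is 1. Working backward:
1 = 4 − 3
1 = −39 + 10·4
1 = 10·316 − 81·39
1 = −81·1303 + 334·316
1 = 334·1619 − 415·1303
1 = −415·7779 + 1994·1619
1 = 1994·24956 − 6397·7779
Thus 7779·(-6397) ≡ 1 (mod 24956); reducing, -6397 mod 24956 = 18559.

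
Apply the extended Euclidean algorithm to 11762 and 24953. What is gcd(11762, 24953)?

Apply Euclid's algorithm to 24953 and 11762:
24953 = 2·11762 + 1429
11762 = 8·1429 + 330
1429 = 4·330 + 109
330 = 3·109 + 3
109 = 36·3 + 1
3 = 3·1 + 0
gcd(11762, 24953) = 1.
Express as a combination:
1 = 109 − 36·3
1 = −36·330 + 109·109
1 = 109·1429 − 472·330
1 = −472·11762 + 3885·1429
1 = 3885·24953 − 8242·11762
So 1 = (3885)·24953 + (-8242)·11762.

1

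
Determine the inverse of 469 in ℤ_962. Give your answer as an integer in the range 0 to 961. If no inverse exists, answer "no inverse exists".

521

Extended Euclidean algorithm:
962 = 2×469 + 24
469 = 19×24 + 13
24 = 1×13 + 11
13 = 1×11 + 2
11 = 5×2 + 1
2 = 2×1 + 0
gcd = 1, so the inverse exists. Back-substitute:
1 = 11 − 5·2
1 = −5·13 + 6·11
1 = 6·24 − 11·13
1 = −11·469 + 215·24
1 = 215·962 − 441·469
So 469·(-441) ≡ 1 (mod 962), and -441 ≡ 521 (mod 962).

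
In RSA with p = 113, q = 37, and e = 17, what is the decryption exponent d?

φ(n) = (p−1)(q−1) = 112·36 = 4032.
Need d with 17·d ≡ 1 (mod 4032). Apply the extended Euclidean algorithm:
4032 = 237·17 + 3
17 = 5·3 + 2
3 = 1·2 + 1
2 = 2·1 + 0
Back-substitute:
1 = 3 − 2
1 = −17 + 6·3
1 = 6·4032 − 1423·17
So 17·(-1423) ≡ 1 (mod 4032), hence d ≡ -1423 ≡ 2609 (mod 4032).

2609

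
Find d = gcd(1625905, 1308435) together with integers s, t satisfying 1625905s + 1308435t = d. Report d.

5

Repeated division:
1625905 = 1*1308435 + 317470
1308435 = 4*317470 + 38555
317470 = 8*38555 + 9030
38555 = 4*9030 + 2435
9030 = 3*2435 + 1725
2435 = 1*1725 + 710
1725 = 2*710 + 305
710 = 2*305 + 100
305 = 3*100 + 5
100 = 20*5 + 0
gcd(1625905, 1308435) = 5.
Back-substituting:
5 = 305 − 3·100
5 = −3·710 + 7·305
5 = 7·1725 − 17·710
5 = −17·2435 + 24·1725
5 = 24·9030 − 89·2435
5 = −89·38555 + 380·9030
5 = 380·317470 − 3129·38555
5 = −3129·1308435 + 12896·317470
5 = 12896·1625905 − 16025·1308435
So 5 = (12896)·1625905 + (-16025)·1308435.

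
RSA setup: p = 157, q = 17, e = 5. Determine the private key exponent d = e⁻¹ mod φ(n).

φ(n) = (p−1)(q−1) = 156·16 = 2496.
Need d with 5·d ≡ 1 (mod 2496). Apply the extended Euclidean algorithm:
2496 = 499·5 + 1
5 = 5·1 + 0
Back-substitute:
1 = 2496 − 499·5
So 5·(-499) ≡ 1 (mod 2496), hence d ≡ -499 ≡ 1997 (mod 2496).

1997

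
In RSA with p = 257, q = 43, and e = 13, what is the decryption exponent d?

φ(n) = (p−1)(q−1) = 256·42 = 10752.
Need d with 13·d ≡ 1 (mod 10752). Apply the extended Euclidean algorithm:
10752 = 827×13 + 1
13 = 13×1 + 0
Back-substitute:
1 = 10752 − 827·13
So 13·(-827) ≡ 1 (mod 10752), hence d ≡ -827 ≡ 9925 (mod 10752).

9925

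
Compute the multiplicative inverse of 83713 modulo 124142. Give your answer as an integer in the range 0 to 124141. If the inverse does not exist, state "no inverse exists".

Extended Euclidean algorithm:
124142 = 1·83713 + 40429
83713 = 2·40429 + 2855
40429 = 14·2855 + 459
2855 = 6·459 + 101
459 = 4·101 + 55
101 = 1·55 + 46
55 = 1·46 + 9
46 = 5·9 + 1
9 = 9·1 + 0
Since gcd(83713, 124142) = 1, back-substitute to write 1 as a combination:
1 = 46 − 5·9
1 = −5·55 + 6·46
1 = 6·101 − 11·55
1 = −11·459 + 50·101
1 = 50·2855 − 311·459
1 = −311·40429 + 4404·2855
1 = 4404·83713 − 9119·40429
1 = −9119·124142 + 13523·83713
So 83713·13523 ≡ 1 (mod 124142).

13523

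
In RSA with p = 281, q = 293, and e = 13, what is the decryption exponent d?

25157

φ(n) = (p−1)(q−1) = 280·292 = 81760.
Need d with 13·d ≡ 1 (mod 81760). Apply the extended Euclidean algorithm:
81760 = 6289×13 + 3
13 = 4×3 + 1
3 = 3×1 + 0
Back-substitute:
1 = 13 − 4·3
1 = −4·81760 + 25157·13
So 13·25157 ≡ 1 (mod 81760), hence d = 25157.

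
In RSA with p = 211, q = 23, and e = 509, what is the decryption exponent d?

φ(n) = (p−1)(q−1) = 210·22 = 4620.
Need d with 509·d ≡ 1 (mod 4620). Apply the extended Euclidean algorithm:
4620 = 9*509 + 39
509 = 13*39 + 2
39 = 19*2 + 1
2 = 2*1 + 0
Back-substitute:
1 = 39 − 19·2
1 = −19·509 + 248·39
1 = 248·4620 − 2251·509
So 509·(-2251) ≡ 1 (mod 4620), hence d ≡ -2251 ≡ 2369 (mod 4620).

2369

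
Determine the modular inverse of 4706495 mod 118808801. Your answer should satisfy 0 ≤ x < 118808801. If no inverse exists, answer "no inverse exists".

14625981

gcd(118808801, 4706495) by repeated division:
118808801 = 25·4706495 + 1146426
4706495 = 4·1146426 + 120791
1146426 = 9·120791 + 59307
120791 = 2·59307 + 2177
59307 = 27·2177 + 528
2177 = 4·528 + 65
528 = 8·65 + 8
65 = 8·8 + 1
8 = 8·1 + 0
Since gcd(4706495, 118808801) = 1, back-substitute to write 1 as a combination:
1 = 65 − 8·8
1 = −8·528 + 65·65
1 = 65·2177 − 268·528
1 = −268·59307 + 7301·2177
1 = 7301·120791 − 14870·59307
1 = −14870·1146426 + 141131·120791
1 = 141131·4706495 − 579394·1146426
1 = −579394·118808801 + 14625981·4706495
So 4706495·14625981 ≡ 1 (mod 118808801).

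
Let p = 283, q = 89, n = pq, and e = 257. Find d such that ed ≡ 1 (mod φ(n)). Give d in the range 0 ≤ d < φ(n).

11201

φ(n) = (p−1)(q−1) = 282·88 = 24816.
Need d with 257·d ≡ 1 (mod 24816). Apply the extended Euclidean algorithm:
24816 = 96×257 + 144
257 = 1×144 + 113
144 = 1×113 + 31
113 = 3×31 + 20
31 = 1×20 + 11
20 = 1×11 + 9
11 = 1×9 + 2
9 = 4×2 + 1
2 = 2×1 + 0
Back-substitute:
1 = 9 − 4·2
1 = −4·11 + 5·9
1 = 5·20 − 9·11
1 = −9·31 + 14·20
1 = 14·113 − 51·31
1 = −51·144 + 65·113
1 = 65·257 − 116·144
1 = −116·24816 + 11201·257
So 257·11201 ≡ 1 (mod 24816), hence d = 11201.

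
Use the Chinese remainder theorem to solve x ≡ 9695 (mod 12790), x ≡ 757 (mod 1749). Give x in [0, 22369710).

13541515

Write x = 9695 + 12790·k. Then 12790·k ≡ 757 − 9695 ≡ 1556 (mod 1749).
Need 12790⁻¹ mod 1749. Extended Euclid on (1749, 547):
1749 = 3·547 + 108
547 = 5·108 + 7
108 = 15·7 + 3
7 = 2·3 + 1
3 = 3·1 + 0
Back-substitute:
1 = 7 − 2·3
1 = −2·108 + 31·7
1 = 31·547 − 157·108
1 = −157·1749 + 502·547
12790⁻¹ ≡ 502 (mod 1749), so k ≡ 502·1556 ≡ 1058 (mod 1749).
x = 9695 + 12790·1058 = 13541515.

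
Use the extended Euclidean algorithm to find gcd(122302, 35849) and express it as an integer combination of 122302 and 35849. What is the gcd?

Apply Euclid's algorithm to 122302 and 35849:
122302 = 3*35849 + 14755
35849 = 2*14755 + 6339
14755 = 2*6339 + 2077
6339 = 3*2077 + 108
2077 = 19*108 + 25
108 = 4*25 + 8
25 = 3*8 + 1
8 = 8*1 + 0
gcd(122302, 35849) = 1.
Back-substituting:
1 = 25 − 3·8
1 = −3·108 + 13·25
1 = 13·2077 − 250·108
1 = −250·6339 + 763·2077
1 = 763·14755 − 1776·6339
1 = −1776·35849 + 4315·14755
1 = 4315·122302 − 14721·35849
So 1 = (4315)·122302 + (-14721)·35849.

1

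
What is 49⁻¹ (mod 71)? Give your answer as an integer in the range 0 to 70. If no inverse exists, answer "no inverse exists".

Apply the Euclidean algorithm to 71 and 49:
71 = 1*49 + 22
49 = 2*22 + 5
22 = 4*5 + 2
5 = 2*2 + 1
2 = 2*1 + 0
gcd = 1, so the inverse exists. Back-substitute:
1 = 5 − 2·2
1 = −2·22 + 9·5
1 = 9·49 − 20·22
1 = −20·71 + 29·49
So 49·29 ≡ 1 (mod 71).

29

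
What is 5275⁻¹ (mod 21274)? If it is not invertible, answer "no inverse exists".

Run Euclid on (21274, 5275):
21274 = 4·5275 + 174
5275 = 30·174 + 55
174 = 3·55 + 9
55 = 6·9 + 1
9 = 9·1 + 0
gcd = 1, so the inverse exists. Back-substitute:
1 = 55 − 6·9
1 = −6·174 + 19·55
1 = 19·5275 − 576·174
1 = −576·21274 + 2323·5275
So 5275·2323 ≡ 1 (mod 21274).

2323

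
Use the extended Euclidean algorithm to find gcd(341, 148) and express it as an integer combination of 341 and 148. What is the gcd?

1

Euclidean algorithm:
341 = 2·148 + 45
148 = 3·45 + 13
45 = 3·13 + 6
13 = 2·6 + 1
6 = 6·1 + 0
gcd(341, 148) = 1.
Back-substituting:
1 = 13 − 2·6
1 = −2·45 + 7·13
1 = 7·148 − 23·45
1 = −23·341 + 53·148
So 1 = (-23)·341 + (53)·148.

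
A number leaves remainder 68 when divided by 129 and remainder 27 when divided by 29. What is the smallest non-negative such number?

1100

Write x = 68 + 129·k. Then 129·k ≡ 27 − 68 ≡ 17 (mod 29).
Need 129⁻¹ mod 29. Extended Euclid on (29, 13):
29 = 2×13 + 3
13 = 4×3 + 1
3 = 3×1 + 0
Back-substitute:
1 = 13 − 4·3
1 = −4·29 + 9·13
129⁻¹ ≡ 9 (mod 29), so k ≡ 9·17 ≡ 8 (mod 29).
x = 68 + 129·8 = 1100.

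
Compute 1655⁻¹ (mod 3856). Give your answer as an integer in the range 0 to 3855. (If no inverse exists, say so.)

Apply the Euclidean algorithm to 3856 and 1655:
3856 = 2·1655 + 546
1655 = 3·546 + 17
546 = 32·17 + 2
17 = 8·2 + 1
2 = 2·1 + 0
The gcd is 1. Working backward:
1 = 17 − 8·2
1 = −8·546 + 257·17
1 = 257·1655 − 779·546
1 = −779·3856 + 1815·1655
So 1655·1815 ≡ 1 (mod 3856).

1815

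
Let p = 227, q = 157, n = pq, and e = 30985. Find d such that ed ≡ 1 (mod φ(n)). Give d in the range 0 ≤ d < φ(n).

φ(n) = (p−1)(q−1) = 226·156 = 35256.
Need d with 30985·d ≡ 1 (mod 35256). Apply the extended Euclidean algorithm:
35256 = 1×30985 + 4271
30985 = 7×4271 + 1088
4271 = 3×1088 + 1007
1088 = 1×1007 + 81
1007 = 12×81 + 35
81 = 2×35 + 11
35 = 3×11 + 2
11 = 5×2 + 1
2 = 2×1 + 0
Back-substitute:
1 = 11 − 5·2
1 = −5·35 + 16·11
1 = 16·81 − 37·35
1 = −37·1007 + 460·81
1 = 460·1088 − 497·1007
1 = −497·4271 + 1951·1088
1 = 1951·30985 − 14154·4271
1 = −14154·35256 + 16105·30985
So 30985·16105 ≡ 1 (mod 35256), hence d = 16105.

16105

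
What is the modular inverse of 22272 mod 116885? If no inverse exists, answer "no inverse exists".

89023

Run Euclid on (116885, 22272):
116885 = 5×22272 + 5525
22272 = 4×5525 + 172
5525 = 32×172 + 21
172 = 8×21 + 4
21 = 5×4 + 1
4 = 4×1 + 0
gcd = 1, so the inverse exists. Back-substitute:
1 = 21 − 5·4
1 = −5·172 + 41·21
1 = 41·5525 − 1317·172
1 = −1317·22272 + 5309·5525
1 = 5309·116885 − 27862·22272
So 22272·(-27862) ≡ 1 (mod 116885), and -27862 ≡ 89023 (mod 116885).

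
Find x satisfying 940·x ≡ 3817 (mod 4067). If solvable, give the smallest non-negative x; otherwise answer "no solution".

43

First find gcd(940, 4067):
4067 = 4·940 + 307
940 = 3·307 + 19
307 = 16·19 + 3
19 = 6·3 + 1
3 = 3·1 + 0
gcd = 1, so a unique solution mod 4067 exists.
Back-substitute for the Bézout coefficients:
1 = 19 − 6·3
1 = −6·307 + 97·19
1 = 97·940 − 297·307
1 = −297·4067 + 1285·940
So 940·(1285) ≡ 1 (mod 4067), giving 940⁻¹ ≡ 1285.
x ≡ 940⁻¹·3817 ≡ 1285·3817 ≡ 43 (mod 4067).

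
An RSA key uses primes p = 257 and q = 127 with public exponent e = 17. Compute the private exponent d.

φ(n) = (p−1)(q−1) = 256·126 = 32256.
Need d with 17·d ≡ 1 (mod 32256). Apply the extended Euclidean algorithm:
32256 = 1897*17 + 7
17 = 2*7 + 3
7 = 2*3 + 1
3 = 3*1 + 0
Back-substitute:
1 = 7 − 2·3
1 = −2·17 + 5·7
1 = 5·32256 − 9487·17
So 17·(-9487) ≡ 1 (mod 32256), hence d ≡ -9487 ≡ 22769 (mod 32256).

22769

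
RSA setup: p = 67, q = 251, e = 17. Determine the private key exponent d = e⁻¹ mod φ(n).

4853

φ(n) = (p−1)(q−1) = 66·250 = 16500.
Need d with 17·d ≡ 1 (mod 16500). Apply the extended Euclidean algorithm:
16500 = 970·17 + 10
17 = 1·10 + 7
10 = 1·7 + 3
7 = 2·3 + 1
3 = 3·1 + 0
Back-substitute:
1 = 7 − 2·3
1 = −2·10 + 3·7
1 = 3·17 − 5·10
1 = −5·16500 + 4853·17
So 17·4853 ≡ 1 (mod 16500), hence d = 4853.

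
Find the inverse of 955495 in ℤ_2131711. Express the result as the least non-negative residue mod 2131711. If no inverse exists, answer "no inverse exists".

gcd(2131711, 955495) by repeated division:
2131711 = 2*955495 + 220721
955495 = 4*220721 + 72611
220721 = 3*72611 + 2888
72611 = 25*2888 + 411
2888 = 7*411 + 11
411 = 37*11 + 4
11 = 2*4 + 3
4 = 1*3 + 1
3 = 3*1 + 0
The gcd is 1. Working backward:
1 = 4 − 3
1 = −11 + 3·4
1 = 3·411 − 112·11
1 = −112·2888 + 787·411
1 = 787·72611 − 19787·2888
1 = −19787·220721 + 60148·72611
1 = 60148·955495 − 260379·220721
1 = −260379·2131711 + 580906·955495
So 955495·580906 ≡ 1 (mod 2131711).

580906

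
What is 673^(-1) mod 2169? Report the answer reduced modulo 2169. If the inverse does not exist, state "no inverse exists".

gcd(2169, 673) by repeated division:
2169 = 3*673 + 150
673 = 4*150 + 73
150 = 2*73 + 4
73 = 18*4 + 1
4 = 4*1 + 0
The gcd is 1. Working backward:
1 = 73 − 18·4
1 = −18·150 + 37·73
1 = 37·673 − 166·150
1 = −166·2169 + 535·673
So 673·535 ≡ 1 (mod 2169).

535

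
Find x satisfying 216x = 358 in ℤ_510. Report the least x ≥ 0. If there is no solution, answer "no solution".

gcd(216, 510):
510 = 2*216 + 78
216 = 2*78 + 60
78 = 1*60 + 18
60 = 3*18 + 6
18 = 3*6 + 0
gcd = 6, but 6 ∤ 358, so the congruence has no solution.

no solution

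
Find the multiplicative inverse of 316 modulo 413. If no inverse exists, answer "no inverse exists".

281

Run Euclid on (413, 316):
413 = 1×316 + 97
316 = 3×97 + 25
97 = 3×25 + 22
25 = 1×22 + 3
22 = 7×3 + 1
3 = 3×1 + 0
The gcd is 1. Working backward:
1 = 22 − 7·3
1 = −7·25 + 8·22
1 = 8·97 − 31·25
1 = −31·316 + 101·97
1 = 101·413 − 132·316
Hence 316⁻¹ ≡ -132 ≡ 281 (mod 413).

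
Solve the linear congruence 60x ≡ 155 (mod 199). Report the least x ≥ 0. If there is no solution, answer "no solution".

First find gcd(60, 199):
199 = 3*60 + 19
60 = 3*19 + 3
19 = 6*3 + 1
3 = 3*1 + 0
gcd = 1, so a unique solution mod 199 exists.
Back-substitute for the Bézout coefficients:
1 = 19 − 6·3
1 = −6·60 + 19·19
1 = 19·199 − 63·60
So 60·(-63) ≡ 1 (mod 199), giving 60⁻¹ ≡ 136.
x ≡ 60⁻¹·155 ≡ 136·155 ≡ 185 (mod 199).

185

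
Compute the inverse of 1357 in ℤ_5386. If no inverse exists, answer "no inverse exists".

3719

gcd(5386, 1357) by repeated division:
5386 = 3·1357 + 1315
1357 = 1·1315 + 42
1315 = 31·42 + 13
42 = 3·13 + 3
13 = 4·3 + 1
3 = 3·1 + 0
gcd = 1, so the inverse exists. Back-substitute:
1 = 13 − 4·3
1 = −4·42 + 13·13
1 = 13·1315 − 407·42
1 = −407·1357 + 420·1315
1 = 420·5386 − 1667·1357
So 1357·(-1667) ≡ 1 (mod 5386), and -1667 ≡ 3719 (mod 5386).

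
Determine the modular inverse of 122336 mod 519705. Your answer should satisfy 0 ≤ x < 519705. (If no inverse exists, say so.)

15731

Extended Euclidean algorithm:
519705 = 4*122336 + 30361
122336 = 4*30361 + 892
30361 = 34*892 + 33
892 = 27*33 + 1
33 = 33*1 + 0
The gcd is 1. Working backward:
1 = 892 − 27·33
1 = −27·30361 + 919·892
1 = 919·122336 − 3703·30361
1 = −3703·519705 + 15731·122336
So 122336·15731 ≡ 1 (mod 519705).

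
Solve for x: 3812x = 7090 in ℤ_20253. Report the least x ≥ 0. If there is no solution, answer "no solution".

First find gcd(3812, 20253):
20253 = 5·3812 + 1193
3812 = 3·1193 + 233
1193 = 5·233 + 28
233 = 8·28 + 9
28 = 3·9 + 1
9 = 9·1 + 0
gcd = 1, so a unique solution mod 20253 exists.
Back-substitute for the Bézout coefficients:
1 = 28 − 3·9
1 = −3·233 + 25·28
1 = 25·1193 − 128·233
1 = −128·3812 + 409·1193
1 = 409·20253 − 2173·3812
So 3812·(-2173) ≡ 1 (mod 20253), giving 3812⁻¹ ≡ 18080.
x ≡ 3812⁻¹·7090 ≡ 18080·7090 ≡ 5963 (mod 20253).

5963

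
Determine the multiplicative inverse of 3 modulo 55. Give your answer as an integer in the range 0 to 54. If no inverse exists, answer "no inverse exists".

37

gcd(55, 3) by repeated division:
55 = 18×3 + 1
3 = 3×1 + 0
gcd = 1, so the inverse exists. Back-substitute:
1 = 55 − 18·3
Thus 3·(-18) ≡ 1 (mod 55); reducing, -18 mod 55 = 37.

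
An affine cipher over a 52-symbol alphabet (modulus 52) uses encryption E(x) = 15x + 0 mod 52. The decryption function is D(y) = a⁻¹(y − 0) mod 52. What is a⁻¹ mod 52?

Extended Euclidean algorithm:
52 = 3·15 + 7
15 = 2·7 + 1
7 = 7·1 + 0
The gcd is 1. Working backward:
1 = 15 − 2·7
1 = −2·52 + 7·15
So 15·7 ≡ 1 (mod 52).

7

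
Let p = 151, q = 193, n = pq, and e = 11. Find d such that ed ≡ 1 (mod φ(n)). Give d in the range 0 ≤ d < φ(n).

13091

φ(n) = (p−1)(q−1) = 150·192 = 28800.
Need d with 11·d ≡ 1 (mod 28800). Apply the extended Euclidean algorithm:
28800 = 2618*11 + 2
11 = 5*2 + 1
2 = 2*1 + 0
Back-substitute:
1 = 11 − 5·2
1 = −5·28800 + 13091·11
So 11·13091 ≡ 1 (mod 28800), hence d = 13091.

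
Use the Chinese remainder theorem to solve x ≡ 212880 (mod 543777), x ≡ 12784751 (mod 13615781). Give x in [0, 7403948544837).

2781825769299

Write x = 212880 + 543777·k. Then 543777·k ≡ 12784751 − 212880 ≡ 12571871 (mod 13615781).
Need 543777⁻¹ mod 13615781. Extended Euclid on (13615781, 543777):
13615781 = 25×543777 + 21356
543777 = 25×21356 + 9877
21356 = 2×9877 + 1602
9877 = 6×1602 + 265
1602 = 6×265 + 12
265 = 22×12 + 1
12 = 12×1 + 0
Back-substitute:
1 = 265 − 22·12
1 = −22·1602 + 133·265
1 = 133·9877 − 820·1602
1 = −820·21356 + 1773·9877
1 = 1773·543777 − 45145·21356
1 = −45145·13615781 + 1130398·543777
543777⁻¹ ≡ 1130398 (mod 13615781), so k ≡ 1130398·12571871 ≡ 5115747 (mod 13615781).
x = 212880 + 543777·5115747 = 2781825769299.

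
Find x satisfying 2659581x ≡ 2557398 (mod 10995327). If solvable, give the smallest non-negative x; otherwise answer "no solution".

gcd(2659581, 10995327):
10995327 = 4·2659581 + 357003
2659581 = 7·357003 + 160560
357003 = 2·160560 + 35883
160560 = 4·35883 + 17028
35883 = 2·17028 + 1827
17028 = 9·1827 + 585
1827 = 3·585 + 72
585 = 8·72 + 9
72 = 8·9 + 0
gcd = 9, but 9 ∤ 2557398, so the congruence has no solution.

no solution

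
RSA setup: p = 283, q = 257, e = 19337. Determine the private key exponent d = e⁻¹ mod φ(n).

φ(n) = (p−1)(q−1) = 282·256 = 72192.
Need d with 19337·d ≡ 1 (mod 72192). Apply the extended Euclidean algorithm:
72192 = 3·19337 + 14181
19337 = 1·14181 + 5156
14181 = 2·5156 + 3869
5156 = 1·3869 + 1287
3869 = 3·1287 + 8
1287 = 160·8 + 7
8 = 1·7 + 1
7 = 7·1 + 0
Back-substitute:
1 = 8 − 7
1 = −1287 + 161·8
1 = 161·3869 − 484·1287
1 = −484·5156 + 645·3869
1 = 645·14181 − 1774·5156
1 = −1774·19337 + 2419·14181
1 = 2419·72192 − 9031·19337
So 19337·(-9031) ≡ 1 (mod 72192), hence d ≡ -9031 ≡ 63161 (mod 72192).

63161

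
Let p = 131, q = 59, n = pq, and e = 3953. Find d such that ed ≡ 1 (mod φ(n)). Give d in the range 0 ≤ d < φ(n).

φ(n) = (p−1)(q−1) = 130·58 = 7540.
Need d with 3953·d ≡ 1 (mod 7540). Apply the extended Euclidean algorithm:
7540 = 1*3953 + 3587
3953 = 1*3587 + 366
3587 = 9*366 + 293
366 = 1*293 + 73
293 = 4*73 + 1
73 = 73*1 + 0
Back-substitute:
1 = 293 − 4·73
1 = −4·366 + 5·293
1 = 5·3587 − 49·366
1 = −49·3953 + 54·3587
1 = 54·7540 − 103·3953
So 3953·(-103) ≡ 1 (mod 7540), hence d ≡ -103 ≡ 7437 (mod 7540).

7437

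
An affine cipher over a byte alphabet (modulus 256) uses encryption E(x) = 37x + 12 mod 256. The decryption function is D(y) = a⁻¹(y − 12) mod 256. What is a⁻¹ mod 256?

gcd(256, 37) by repeated division:
256 = 6×37 + 34
37 = 1×34 + 3
34 = 11×3 + 1
3 = 3×1 + 0
gcd = 1, so the inverse exists. Back-substitute:
1 = 34 − 11·3
1 = −11·37 + 12·34
1 = 12·256 − 83·37
Thus 37·(-83) ≡ 1 (mod 256); reducing, -83 mod 256 = 173.

173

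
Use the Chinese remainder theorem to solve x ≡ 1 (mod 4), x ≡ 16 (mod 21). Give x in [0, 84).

37

Write x = 1 + 4·k. Then 4·k ≡ 16 − 1 ≡ 15 (mod 21).
Need 4⁻¹ mod 21. Extended Euclid on (21, 4):
21 = 5×4 + 1
4 = 4×1 + 0
Back-substitute:
1 = 21 − 5·4
4⁻¹ ≡ 16 (mod 21), so k ≡ 16·15 ≡ 9 (mod 21).
x = 1 + 4·9 = 37.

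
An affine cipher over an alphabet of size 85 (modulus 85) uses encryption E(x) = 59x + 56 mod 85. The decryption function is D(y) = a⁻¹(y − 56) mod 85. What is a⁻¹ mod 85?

49

Run Euclid on (85, 59):
85 = 1·59 + 26
59 = 2·26 + 7
26 = 3·7 + 5
7 = 1·5 + 2
5 = 2·2 + 1
2 = 2·1 + 0
gcd = 1, so the inverse exists. Back-substitute:
1 = 5 − 2·2
1 = −2·7 + 3·5
1 = 3·26 − 11·7
1 = −11·59 + 25·26
1 = 25·85 − 36·59
Thus 59·(-36) ≡ 1 (mod 85); reducing, -36 mod 85 = 49.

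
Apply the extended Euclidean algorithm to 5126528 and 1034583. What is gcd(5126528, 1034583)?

Apply Euclid's algorithm to 5126528 and 1034583:
5126528 = 4*1034583 + 988196
1034583 = 1*988196 + 46387
988196 = 21*46387 + 14069
46387 = 3*14069 + 4180
14069 = 3*4180 + 1529
4180 = 2*1529 + 1122
1529 = 1*1122 + 407
1122 = 2*407 + 308
407 = 1*308 + 99
308 = 3*99 + 11
99 = 9*11 + 0
gcd(5126528, 1034583) = 11.
Working backward:
11 = 308 − 3·99
11 = −3·407 + 4·308
11 = 4·1122 − 11·407
11 = −11·1529 + 15·1122
11 = 15·4180 − 41·1529
11 = −41·14069 + 138·4180
11 = 138·46387 − 455·14069
11 = −455·988196 + 9693·46387
11 = 9693·1034583 − 10148·988196
11 = −10148·5126528 + 50285·1034583
So 11 = (-10148)·5126528 + (50285)·1034583.

11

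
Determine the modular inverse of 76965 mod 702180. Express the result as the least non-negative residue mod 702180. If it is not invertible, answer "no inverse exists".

no inverse exists

Compute gcd(76965, 702180):
702180 = 9·76965 + 9495
76965 = 8·9495 + 1005
9495 = 9·1005 + 450
1005 = 2·450 + 105
450 = 4·105 + 30
105 = 3·30 + 15
30 = 2·15 + 0
The gcd is 15, not 1, hence no inverse exists.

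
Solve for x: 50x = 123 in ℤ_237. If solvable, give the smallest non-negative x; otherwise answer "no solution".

102

First find gcd(50, 237):
237 = 4×50 + 37
50 = 1×37 + 13
37 = 2×13 + 11
13 = 1×11 + 2
11 = 5×2 + 1
2 = 2×1 + 0
gcd = 1, so a unique solution mod 237 exists.
Back-substitute for the Bézout coefficients:
1 = 11 − 5·2
1 = −5·13 + 6·11
1 = 6·37 − 17·13
1 = −17·50 + 23·37
1 = 23·237 − 109·50
So 50·(-109) ≡ 1 (mod 237), giving 50⁻¹ ≡ 128.
x ≡ 50⁻¹·123 ≡ 128·123 ≡ 102 (mod 237).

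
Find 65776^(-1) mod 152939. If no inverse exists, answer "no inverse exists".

Extended Euclidean algorithm:
152939 = 2*65776 + 21387
65776 = 3*21387 + 1615
21387 = 13*1615 + 392
1615 = 4*392 + 47
392 = 8*47 + 16
47 = 2*16 + 15
16 = 1*15 + 1
15 = 15*1 + 0
gcd = 1, so the inverse exists. Back-substitute:
1 = 16 − 15
1 = −47 + 3·16
1 = 3·392 − 25·47
1 = −25·1615 + 103·392
1 = 103·21387 − 1364·1615
1 = −1364·65776 + 4195·21387
1 = 4195·152939 − 9754·65776
So 65776·(-9754) ≡ 1 (mod 152939), and -9754 ≡ 143185 (mod 152939).

143185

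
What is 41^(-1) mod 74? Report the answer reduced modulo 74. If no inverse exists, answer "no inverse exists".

Run Euclid on (74, 41):
74 = 1×41 + 33
41 = 1×33 + 8
33 = 4×8 + 1
8 = 8×1 + 0
gcd = 1, so the inverse exists. Back-substitute:
1 = 33 − 4·8
1 = −4·41 + 5·33
1 = 5·74 − 9·41
Thus 41·(-9) ≡ 1 (mod 74); reducing, -9 mod 74 = 65.

65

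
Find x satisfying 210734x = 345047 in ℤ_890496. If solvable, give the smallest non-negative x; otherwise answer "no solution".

gcd(210734, 890496):
890496 = 4*210734 + 47560
210734 = 4*47560 + 20494
47560 = 2*20494 + 6572
20494 = 3*6572 + 778
6572 = 8*778 + 348
778 = 2*348 + 82
348 = 4*82 + 20
82 = 4*20 + 2
20 = 10*2 + 0
gcd = 2, but 2 ∤ 345047, so the congruence has no solution.

no solution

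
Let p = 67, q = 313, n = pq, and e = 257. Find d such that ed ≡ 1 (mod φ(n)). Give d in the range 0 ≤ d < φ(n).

φ(n) = (p−1)(q−1) = 66·312 = 20592.
Need d with 257·d ≡ 1 (mod 20592). Apply the extended Euclidean algorithm:
20592 = 80×257 + 32
257 = 8×32 + 1
32 = 32×1 + 0
Back-substitute:
1 = 257 − 8·32
1 = −8·20592 + 641·257
So 257·641 ≡ 1 (mod 20592), hence d = 641.

641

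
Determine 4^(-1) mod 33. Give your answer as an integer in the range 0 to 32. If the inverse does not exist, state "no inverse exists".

25

Apply the Euclidean algorithm to 33 and 4:
33 = 8·4 + 1
4 = 4·1 + 0
The gcd is 1. Working backward:
1 = 33 − 8·4
Hence 4⁻¹ ≡ -8 ≡ 25 (mod 33).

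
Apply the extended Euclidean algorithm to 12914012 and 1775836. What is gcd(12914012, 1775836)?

4

Repeated division:
12914012 = 7*1775836 + 483160
1775836 = 3*483160 + 326356
483160 = 1*326356 + 156804
326356 = 2*156804 + 12748
156804 = 12*12748 + 3828
12748 = 3*3828 + 1264
3828 = 3*1264 + 36
1264 = 35*36 + 4
36 = 9*4 + 0
gcd(12914012, 1775836) = 4.
Working backward:
4 = 1264 − 35·36
4 = −35·3828 + 106·1264
4 = 106·12748 − 353·3828
4 = −353·156804 + 4342·12748
4 = 4342·326356 − 9037·156804
4 = −9037·483160 + 13379·326356
4 = 13379·1775836 − 49174·483160
4 = −49174·12914012 + 357597·1775836
So 4 = (-49174)·12914012 + (357597)·1775836.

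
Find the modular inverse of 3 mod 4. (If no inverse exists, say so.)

gcd(4, 3) by repeated division:
4 = 1·3 + 1
3 = 3·1 + 0
gcd = 1, so the inverse exists. Back-substitute:
1 = 4 − 3
Thus 3·(-1) ≡ 1 (mod 4); reducing, -1 mod 4 = 3.

3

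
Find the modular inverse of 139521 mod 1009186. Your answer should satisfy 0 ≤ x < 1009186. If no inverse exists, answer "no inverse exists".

Apply the Euclidean algorithm to 1009186 and 139521:
1009186 = 7·139521 + 32539
139521 = 4·32539 + 9365
32539 = 3·9365 + 4444
9365 = 2·4444 + 477
4444 = 9·477 + 151
477 = 3·151 + 24
151 = 6·24 + 7
24 = 3·7 + 3
7 = 2·3 + 1
3 = 3·1 + 0
Since gcd(139521, 1009186) = 1, back-substitute to write 1 as a combination:
1 = 7 − 2·3
1 = −2·24 + 7·7
1 = 7·151 − 44·24
1 = −44·477 + 139·151
1 = 139·4444 − 1295·477
1 = −1295·9365 + 2729·4444
1 = 2729·32539 − 9482·9365
1 = −9482·139521 + 40657·32539
1 = 40657·1009186 − 294081·139521
Thus 139521·(-294081) ≡ 1 (mod 1009186); reducing, -294081 mod 1009186 = 715105.

715105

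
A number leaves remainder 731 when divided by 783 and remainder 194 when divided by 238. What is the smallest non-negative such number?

59456

Write x = 731 + 783·k. Then 783·k ≡ 194 − 731 ≡ 177 (mod 238).
Need 783⁻¹ mod 238. Extended Euclid on (238, 69):
238 = 3·69 + 31
69 = 2·31 + 7
31 = 4·7 + 3
7 = 2·3 + 1
3 = 3·1 + 0
Back-substitute:
1 = 7 − 2·3
1 = −2·31 + 9·7
1 = 9·69 − 20·31
1 = −20·238 + 69·69
783⁻¹ ≡ 69 (mod 238), so k ≡ 69·177 ≡ 75 (mod 238).
x = 731 + 783·75 = 59456.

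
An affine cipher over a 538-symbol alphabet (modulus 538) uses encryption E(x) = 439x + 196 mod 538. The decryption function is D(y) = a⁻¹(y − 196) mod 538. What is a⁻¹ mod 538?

Apply the Euclidean algorithm to 538 and 439:
538 = 1×439 + 99
439 = 4×99 + 43
99 = 2×43 + 13
43 = 3×13 + 4
13 = 3×4 + 1
4 = 4×1 + 0
Since gcd(439, 538) = 1, back-substitute to write 1 as a combination:
1 = 13 − 3·4
1 = −3·43 + 10·13
1 = 10·99 − 23·43
1 = −23·439 + 102·99
1 = 102·538 − 125·439
Hence 439⁻¹ ≡ -125 ≡ 413 (mod 538).

413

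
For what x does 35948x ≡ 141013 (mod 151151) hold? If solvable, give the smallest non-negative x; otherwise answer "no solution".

no solution

gcd(35948, 151151):
151151 = 4*35948 + 7359
35948 = 4*7359 + 6512
7359 = 1*6512 + 847
6512 = 7*847 + 583
847 = 1*583 + 264
583 = 2*264 + 55
264 = 4*55 + 44
55 = 1*44 + 11
44 = 4*11 + 0
gcd = 11, but 11 ∤ 141013, so the congruence has no solution.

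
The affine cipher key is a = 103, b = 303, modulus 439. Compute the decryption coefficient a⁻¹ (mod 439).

260

Apply the Euclidean algorithm to 439 and 103:
439 = 4×103 + 27
103 = 3×27 + 22
27 = 1×22 + 5
22 = 4×5 + 2
5 = 2×2 + 1
2 = 2×1 + 0
gcd = 1, so the inverse exists. Back-substitute:
1 = 5 − 2·2
1 = −2·22 + 9·5
1 = 9·27 − 11·22
1 = −11·103 + 42·27
1 = 42·439 − 179·103
Hence 103⁻¹ ≡ -179 ≡ 260 (mod 439).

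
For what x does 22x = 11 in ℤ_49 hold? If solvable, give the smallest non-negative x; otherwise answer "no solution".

First find gcd(22, 49):
49 = 2*22 + 5
22 = 4*5 + 2
5 = 2*2 + 1
2 = 2*1 + 0
gcd = 1, so a unique solution mod 49 exists.
Back-substitute for the Bézout coefficients:
1 = 5 − 2·2
1 = −2·22 + 9·5
1 = 9·49 − 20·22
So 22·(-20) ≡ 1 (mod 49), giving 22⁻¹ ≡ 29.
x ≡ 22⁻¹·11 ≡ 29·11 ≡ 25 (mod 49).

25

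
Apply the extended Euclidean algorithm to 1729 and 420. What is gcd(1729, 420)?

7

Apply Euclid's algorithm to 1729 and 420:
1729 = 4×420 + 49
420 = 8×49 + 28
49 = 1×28 + 21
28 = 1×21 + 7
21 = 3×7 + 0
gcd(1729, 420) = 7.
Back-substituting:
7 = 28 − 21
7 = −49 + 2·28
7 = 2·420 − 17·49
7 = −17·1729 + 70·420
So 7 = (-17)·1729 + (70)·420.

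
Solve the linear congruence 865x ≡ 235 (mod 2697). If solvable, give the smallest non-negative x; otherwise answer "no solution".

First find gcd(865, 2697):
2697 = 3*865 + 102
865 = 8*102 + 49
102 = 2*49 + 4
49 = 12*4 + 1
4 = 4*1 + 0
gcd = 1, so a unique solution mod 2697 exists.
Back-substitute for the Bézout coefficients:
1 = 49 − 12·4
1 = −12·102 + 25·49
1 = 25·865 − 212·102
1 = −212·2697 + 661·865
So 865·(661) ≡ 1 (mod 2697), giving 865⁻¹ ≡ 661.
x ≡ 865⁻¹·235 ≡ 661·235 ≡ 1606 (mod 2697).

1606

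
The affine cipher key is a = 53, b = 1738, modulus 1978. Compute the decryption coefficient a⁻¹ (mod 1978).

gcd(1978, 53) by repeated division:
1978 = 37*53 + 17
53 = 3*17 + 2
17 = 8*2 + 1
2 = 2*1 + 0
Since gcd(53, 1978) = 1, back-substitute to write 1 as a combination:
1 = 17 − 8·2
1 = −8·53 + 25·17
1 = 25·1978 − 933·53
Hence 53⁻¹ ≡ -933 ≡ 1045 (mod 1978).

1045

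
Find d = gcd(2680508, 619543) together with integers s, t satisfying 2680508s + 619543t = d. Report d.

1

Repeated division:
2680508 = 4·619543 + 202336
619543 = 3·202336 + 12535
202336 = 16·12535 + 1776
12535 = 7·1776 + 103
1776 = 17·103 + 25
103 = 4·25 + 3
25 = 8·3 + 1
3 = 3·1 + 0
gcd(2680508, 619543) = 1.
Express as a combination:
1 = 25 − 8·3
1 = −8·103 + 33·25
1 = 33·1776 − 569·103
1 = −569·12535 + 4016·1776
1 = 4016·202336 − 64825·12535
1 = −64825·619543 + 198491·202336
1 = 198491·2680508 − 858789·619543
So 1 = (198491)·2680508 + (-858789)·619543.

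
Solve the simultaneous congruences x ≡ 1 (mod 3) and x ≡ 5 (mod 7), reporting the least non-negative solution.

19

Write x = 1 + 3·k. Then 3·k ≡ 5 − 1 ≡ 4 (mod 7).
Need 3⁻¹ mod 7. Extended Euclid on (7, 3):
7 = 2×3 + 1
3 = 3×1 + 0
Back-substitute:
1 = 7 − 2·3
3⁻¹ ≡ 5 (mod 7), so k ≡ 5·4 ≡ 6 (mod 7).
x = 1 + 3·6 = 19.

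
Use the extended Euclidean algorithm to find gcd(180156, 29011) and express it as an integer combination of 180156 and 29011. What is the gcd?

1

Apply Euclid's algorithm to 180156 and 29011:
180156 = 6·29011 + 6090
29011 = 4·6090 + 4651
6090 = 1·4651 + 1439
4651 = 3·1439 + 334
1439 = 4·334 + 103
334 = 3·103 + 25
103 = 4·25 + 3
25 = 8·3 + 1
3 = 3·1 + 0
gcd(180156, 29011) = 1.
Back-substituting:
1 = 25 − 8·3
1 = −8·103 + 33·25
1 = 33·334 − 107·103
1 = −107·1439 + 461·334
1 = 461·4651 − 1490·1439
1 = −1490·6090 + 1951·4651
1 = 1951·29011 − 9294·6090
1 = −9294·180156 + 57715·29011
So 1 = (-9294)·180156 + (57715)·29011.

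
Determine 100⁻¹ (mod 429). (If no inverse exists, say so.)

133

Extended Euclidean algorithm:
429 = 4·100 + 29
100 = 3·29 + 13
29 = 2·13 + 3
13 = 4·3 + 1
3 = 3·1 + 0
gcd = 1, so the inverse exists. Back-substitute:
1 = 13 − 4·3
1 = −4·29 + 9·13
1 = 9·100 − 31·29
1 = −31·429 + 133·100
So 100·133 ≡ 1 (mod 429).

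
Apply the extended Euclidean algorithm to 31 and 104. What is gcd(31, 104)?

1

Euclidean algorithm:
104 = 3·31 + 11
31 = 2·11 + 9
11 = 1·9 + 2
9 = 4·2 + 1
2 = 2·1 + 0
gcd(31, 104) = 1.
Express as a combination:
1 = 9 − 4·2
1 = −4·11 + 5·9
1 = 5·31 − 14·11
1 = −14·104 + 47·31
So 1 = (-14)·104 + (47)·31.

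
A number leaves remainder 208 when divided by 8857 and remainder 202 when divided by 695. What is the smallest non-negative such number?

4357852

Write x = 208 + 8857·k. Then 8857·k ≡ 202 − 208 ≡ 689 (mod 695).
Need 8857⁻¹ mod 695. Extended Euclid on (695, 517):
695 = 1×517 + 178
517 = 2×178 + 161
178 = 1×161 + 17
161 = 9×17 + 8
17 = 2×8 + 1
8 = 8×1 + 0
Back-substitute:
1 = 17 − 2·8
1 = −2·161 + 19·17
1 = 19·178 − 21·161
1 = −21·517 + 61·178
1 = 61·695 − 82·517
8857⁻¹ ≡ 613 (mod 695), so k ≡ 613·689 ≡ 492 (mod 695).
x = 208 + 8857·492 = 4357852.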